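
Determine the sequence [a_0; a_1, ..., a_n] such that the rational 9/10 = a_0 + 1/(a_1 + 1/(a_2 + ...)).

Run the Euclidean algorithm on 9 and 10; the successive quotients are the partial quotients a_0, a_1, ... (each step inverts the fractional part left over by the previous one):
  9 = 0*10 + 9, so a_0 = 0.
  10 = 1*9 + 1, so a_1 = 1.
  9 = 9*1 + 0, so a_2 = 9.
The remainder reaches 0 after 3 divisions, so the expansion has 3 partial quotients, read off in order.

[0; 1, 9]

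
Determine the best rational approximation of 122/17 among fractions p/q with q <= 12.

Expand x = 122/17 as a continued fraction with the Euclidean algorithm:
  122 = 7*17 + 3, so a_0 = 7.
  17 = 5*3 + 2, so a_1 = 5.
  3 = 1*2 + 1, so a_2 = 1.
  2 = 2*1 + 0, so a_3 = 2.
so x = [7; 5, 1, 2].
Convergents (p_i = a_i*p_{i-1} + p_{i-2}, q_i = a_i*q_{i-1} + q_{i-2} with p_{-2}=0, p_{-1}=1, q_{-2}=1, q_{-1}=0), until the denominator exceeds 12:
  i=0: a_0=7, p_0 = 7*1 + 0 = 7, q_0 = 7*0 + 1 = 1.
  i=1: a_1=5, p_1 = 5*7 + 1 = 36, q_1 = 5*1 + 0 = 5.
  i=2: a_2=1, p_2 = 1*36 + 7 = 43, q_2 = 1*5 + 1 = 6.
  i=3: a_3=2, p_3 = 2*43 + 36 = 122, q_3 = 2*6 + 5 = 17.
q_3 = 17 > 12, so the last convergent with denominator <= 12 is p_2/q_2 = 43/6.
The closest fraction with denominator <= 12 is either p_2/q_2 or the intermediate fraction (k*p_2 + p_1)/(k*q_2 + q_1) with the largest k >= 1 whose denominator stays <= 12; these approach x as k grows, and every other convergent or intermediate fraction in range is farther away.
Largest k: floor((12 - q_1)/q_2) = floor((12 - 5)/6) = 1.
That gives (1*43 + 36)/(1*6 + 5) = 79/11.
Compare the errors: |x - 43/6| = |122*6 - 43*17|/(17*6) = 1/102, and |x - 79/11| = |122*11 - 79*17|/(17*11) = 1/187.
Cross-multiplying, 1*102 = 102 < 187 = 1*187, so 1/187 is smaller: the intermediate fraction 79/11 is closer to x than 43/6.

79/11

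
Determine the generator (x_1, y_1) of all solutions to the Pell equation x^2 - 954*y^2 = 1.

(x, y) = (32080051, 1038630)

First expand sqrt(954) as a continued fraction. With x_i = (sqrt(954) + m_i)/d_i and (m_0, d_0) = (0, 1): a_0 = floor(sqrt(954)) = 30, since 30^2 = 900 <= 954 < 961 = 31^2.
Iterate m_{i+1} = d_i*a_i - m_i, d_{i+1} = (954 - m_{i+1}^2)/d_i, a_{i+1} = floor((a_0 + m_{i+1})/d_{i+1}):
  m_1 = 1*30 - 0 = 30, d_1 = (954 - 30^2)/1 = 54/1 = 54, a_1 = floor((30 + 30)/54) = 1.
  m_2 = 54*1 - 30 = 24, d_2 = (954 - 24^2)/54 = 378/54 = 7, a_2 = floor((30 + 24)/7) = 7.
  m_3 = 7*7 - 24 = 25, d_3 = (954 - 25^2)/7 = 329/7 = 47, a_3 = floor((30 + 25)/47) = 1.
  m_4 = 47*1 - 25 = 22, d_4 = (954 - 22^2)/47 = 470/47 = 10, a_4 = floor((30 + 22)/10) = 5.
  m_5 = 10*5 - 22 = 28, d_5 = (954 - 28^2)/10 = 170/10 = 17, a_5 = floor((30 + 28)/17) = 3.
  m_6 = 17*3 - 28 = 23, d_6 = (954 - 23^2)/17 = 425/17 = 25, a_6 = floor((30 + 23)/25) = 2.
  m_7 = 25*2 - 23 = 27, d_7 = (954 - 27^2)/25 = 225/25 = 9, a_7 = floor((30 + 27)/9) = 6.
  m_8 = 9*6 - 27 = 27, d_8 = (954 - 27^2)/9 = 225/9 = 25, a_8 = floor((30 + 27)/25) = 2.
  m_9 = 25*2 - 27 = 23, d_9 = (954 - 23^2)/25 = 425/25 = 17, a_9 = floor((30 + 23)/17) = 3.
  m_10 = 17*3 - 23 = 28, d_10 = (954 - 28^2)/17 = 170/17 = 10, a_10 = floor((30 + 28)/10) = 5.
  m_11 = 10*5 - 28 = 22, d_11 = (954 - 22^2)/10 = 470/10 = 47, a_11 = floor((30 + 22)/47) = 1.
  m_12 = 47*1 - 22 = 25, d_12 = (954 - 25^2)/47 = 329/47 = 7, a_12 = floor((30 + 25)/7) = 7.
  m_13 = 7*7 - 25 = 24, d_13 = (954 - 24^2)/7 = 378/7 = 54, a_13 = floor((30 + 24)/54) = 1.
  m_14 = 54*1 - 24 = 30, d_14 = (954 - 30^2)/54 = 54/54 = 1, a_14 = floor((30 + 30)/1) = 60.
  m_15 = 1*60 - 30 = 30, d_15 = (954 - 30^2)/1 = 54/1 = 54: (m_15, d_15) = (m_1, d_1) = (30, 54), so from here the quotients repeat a_1, ..., a_14; the period length is 14.
So sqrt(954) = [30; (1, 7, 1, 5, 3, 2, 6, 2, 3, 5, 1, 7, 1, 60)] with period length k = 14.
k is even, so the fundamental solution of x^2 - 954y^2 = 1 is (p_{k-1}, q_{k-1}) = (p_13, q_13); compute convergents through index 13.
Convergents (p_i = a_i*p_{i-1} + p_{i-2}, q_i = a_i*q_{i-1} + q_{i-2} with p_{-2}=0, p_{-1}=1, q_{-2}=1, q_{-1}=0):
  i=0: a_0=30, p_0 = 30*1 + 0 = 30, q_0 = 30*0 + 1 = 1.
  i=1: a_1=1, p_1 = 1*30 + 1 = 31, q_1 = 1*1 + 0 = 1.
  i=2: a_2=7, p_2 = 7*31 + 30 = 247, q_2 = 7*1 + 1 = 8.
  i=3: a_3=1, p_3 = 1*247 + 31 = 278, q_3 = 1*8 + 1 = 9.
  i=4: a_4=5, p_4 = 5*278 + 247 = 1637, q_4 = 5*9 + 8 = 53.
  i=5: a_5=3, p_5 = 3*1637 + 278 = 5189, q_5 = 3*53 + 9 = 168.
  i=6: a_6=2, p_6 = 2*5189 + 1637 = 12015, q_6 = 2*168 + 53 = 389.
  i=7: a_7=6, p_7 = 6*12015 + 5189 = 77279, q_7 = 6*389 + 168 = 2502.
  i=8: a_8=2, p_8 = 2*77279 + 12015 = 166573, q_8 = 2*2502 + 389 = 5393.
  i=9: a_9=3, p_9 = 3*166573 + 77279 = 576998, q_9 = 3*5393 + 2502 = 18681.
  i=10: a_10=5, p_10 = 5*576998 + 166573 = 3051563, q_10 = 5*18681 + 5393 = 98798.
  i=11: a_11=1, p_11 = 1*3051563 + 576998 = 3628561, q_11 = 1*98798 + 18681 = 117479.
  i=12: a_12=7, p_12 = 7*3628561 + 3051563 = 28451490, q_12 = 7*117479 + 98798 = 921151.
  i=13: a_13=1, p_13 = 1*28451490 + 3628561 = 32080051, q_13 = 1*921151 + 117479 = 1038630.
Check: 32080051^2 - 954*1038630^2 = 1029129672162601 - 1029129672162600 = 1, so (x, y) = (32080051, 1038630) solves the equation, and by the theorem it is the least positive solution.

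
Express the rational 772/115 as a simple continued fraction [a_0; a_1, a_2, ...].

[6; 1, 2, 2, 16]

Run the Euclidean algorithm on 772 and 115; the successive quotients are the partial quotients a_0, a_1, ... (each step inverts the fractional part left over by the previous one):
  772 = 6*115 + 82, so a_0 = 6.
  115 = 1*82 + 33, so a_1 = 1.
  82 = 2*33 + 16, so a_2 = 2.
  33 = 2*16 + 1, so a_3 = 2.
  16 = 16*1 + 0, so a_4 = 16.
The remainder reaches 0 after 5 divisions, so the expansion has 5 partial quotients, read off in order.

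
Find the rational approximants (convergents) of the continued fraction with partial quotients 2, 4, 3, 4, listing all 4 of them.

Using the convergent recurrence p_i = a_i*p_{i-1} + p_{i-2}, q_i = a_i*q_{i-1} + q_{i-2} with p_{-2}=0, p_{-1}=1, q_{-2}=1, q_{-1}=0:
  i=0: a_0=2, p_0 = 2*1 + 0 = 2, q_0 = 2*0 + 1 = 1.
  i=1: a_1=4, p_1 = 4*2 + 1 = 9, q_1 = 4*1 + 0 = 4.
  i=2: a_2=3, p_2 = 3*9 + 2 = 29, q_2 = 3*4 + 1 = 13.
  i=3: a_3=4, p_3 = 4*29 + 9 = 125, q_3 = 4*13 + 4 = 56.

2/1, 9/4, 29/13, 125/56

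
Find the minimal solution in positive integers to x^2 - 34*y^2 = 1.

First expand sqrt(34) as a continued fraction. With x_i = (sqrt(34) + m_i)/d_i and (m_0, d_0) = (0, 1): a_0 = floor(sqrt(34)) = 5, since 5^2 = 25 <= 34 < 36 = 6^2.
Iterate m_{i+1} = d_i*a_i - m_i, d_{i+1} = (34 - m_{i+1}^2)/d_i, a_{i+1} = floor((a_0 + m_{i+1})/d_{i+1}):
  m_1 = 1*5 - 0 = 5, d_1 = (34 - 5^2)/1 = 9/1 = 9, a_1 = floor((5 + 5)/9) = 1.
  m_2 = 9*1 - 5 = 4, d_2 = (34 - 4^2)/9 = 18/9 = 2, a_2 = floor((5 + 4)/2) = 4.
  m_3 = 2*4 - 4 = 4, d_3 = (34 - 4^2)/2 = 18/2 = 9, a_3 = floor((5 + 4)/9) = 1.
  m_4 = 9*1 - 4 = 5, d_4 = (34 - 5^2)/9 = 9/9 = 1, a_4 = floor((5 + 5)/1) = 10.
  m_5 = 1*10 - 5 = 5, d_5 = (34 - 5^2)/1 = 9/1 = 9: (m_5, d_5) = (m_1, d_1) = (5, 9), so from here the quotients repeat a_1, ..., a_4; the period length is 4.
So sqrt(34) = [5; (1, 4, 1, 10)] with period length k = 4.
k is even, so the fundamental solution of x^2 - 34y^2 = 1 is (p_{k-1}, q_{k-1}) = (p_3, q_3); compute convergents through index 3.
Convergents (p_i = a_i*p_{i-1} + p_{i-2}, q_i = a_i*q_{i-1} + q_{i-2} with p_{-2}=0, p_{-1}=1, q_{-2}=1, q_{-1}=0):
  i=0: a_0=5, p_0 = 5*1 + 0 = 5, q_0 = 5*0 + 1 = 1.
  i=1: a_1=1, p_1 = 1*5 + 1 = 6, q_1 = 1*1 + 0 = 1.
  i=2: a_2=4, p_2 = 4*6 + 5 = 29, q_2 = 4*1 + 1 = 5.
  i=3: a_3=1, p_3 = 1*29 + 6 = 35, q_3 = 1*5 + 1 = 6.
Check: 35^2 - 34*6^2 = 1225 - 1224 = 1, so (x, y) = (35, 6) solves the equation, and by the theorem it is the least positive solution.

(x, y) = (35, 6)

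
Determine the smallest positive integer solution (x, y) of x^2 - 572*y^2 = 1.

(x, y) = (287, 12)

First expand sqrt(572) as a continued fraction. With x_i = (sqrt(572) + m_i)/d_i and (m_0, d_0) = (0, 1): a_0 = floor(sqrt(572)) = 23, since 23^2 = 529 <= 572 < 576 = 24^2.
Iterate m_{i+1} = d_i*a_i - m_i, d_{i+1} = (572 - m_{i+1}^2)/d_i, a_{i+1} = floor((a_0 + m_{i+1})/d_{i+1}):
  m_1 = 1*23 - 0 = 23, d_1 = (572 - 23^2)/1 = 43/1 = 43, a_1 = floor((23 + 23)/43) = 1.
  m_2 = 43*1 - 23 = 20, d_2 = (572 - 20^2)/43 = 172/43 = 4, a_2 = floor((23 + 20)/4) = 10.
  m_3 = 4*10 - 20 = 20, d_3 = (572 - 20^2)/4 = 172/4 = 43, a_3 = floor((23 + 20)/43) = 1.
  m_4 = 43*1 - 20 = 23, d_4 = (572 - 23^2)/43 = 43/43 = 1, a_4 = floor((23 + 23)/1) = 46.
  m_5 = 1*46 - 23 = 23, d_5 = (572 - 23^2)/1 = 43/1 = 43: (m_5, d_5) = (m_1, d_1) = (23, 43), so from here the quotients repeat a_1, ..., a_4; the period length is 4.
So sqrt(572) = [23; (1, 10, 1, 46)] with period length k = 4.
k is even, so the fundamental solution of x^2 - 572y^2 = 1 is (p_{k-1}, q_{k-1}) = (p_3, q_3); compute convergents through index 3.
Convergents (p_i = a_i*p_{i-1} + p_{i-2}, q_i = a_i*q_{i-1} + q_{i-2} with p_{-2}=0, p_{-1}=1, q_{-2}=1, q_{-1}=0):
  i=0: a_0=23, p_0 = 23*1 + 0 = 23, q_0 = 23*0 + 1 = 1.
  i=1: a_1=1, p_1 = 1*23 + 1 = 24, q_1 = 1*1 + 0 = 1.
  i=2: a_2=10, p_2 = 10*24 + 23 = 263, q_2 = 10*1 + 1 = 11.
  i=3: a_3=1, p_3 = 1*263 + 24 = 287, q_3 = 1*11 + 1 = 12.
Check: 287^2 - 572*12^2 = 82369 - 82368 = 1, so (x, y) = (287, 12) solves the equation, and by the theorem it is the least positive solution.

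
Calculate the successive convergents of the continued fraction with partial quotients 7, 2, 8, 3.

7/1, 15/2, 127/17, 396/53

Using the convergent recurrence p_i = a_i*p_{i-1} + p_{i-2}, q_i = a_i*q_{i-1} + q_{i-2} with p_{-2}=0, p_{-1}=1, q_{-2}=1, q_{-1}=0:
  i=0: a_0=7, p_0 = 7*1 + 0 = 7, q_0 = 7*0 + 1 = 1.
  i=1: a_1=2, p_1 = 2*7 + 1 = 15, q_1 = 2*1 + 0 = 2.
  i=2: a_2=8, p_2 = 8*15 + 7 = 127, q_2 = 8*2 + 1 = 17.
  i=3: a_3=3, p_3 = 3*127 + 15 = 396, q_3 = 3*17 + 2 = 53.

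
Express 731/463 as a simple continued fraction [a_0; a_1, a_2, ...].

[1; 1, 1, 2, 1, 2, 24]

Run the Euclidean algorithm on 731 and 463; the successive quotients are the partial quotients a_0, a_1, ... (each step inverts the fractional part left over by the previous one):
  731 = 1*463 + 268, so a_0 = 1.
  463 = 1*268 + 195, so a_1 = 1.
  268 = 1*195 + 73, so a_2 = 1.
  195 = 2*73 + 49, so a_3 = 2.
  73 = 1*49 + 24, so a_4 = 1.
  49 = 2*24 + 1, so a_5 = 2.
  24 = 24*1 + 0, so a_6 = 24.
The remainder reaches 0 after 7 divisions, so the expansion has 7 partial quotients, read off in order.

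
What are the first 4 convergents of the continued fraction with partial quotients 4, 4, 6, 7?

Using the convergent recurrence p_i = a_i*p_{i-1} + p_{i-2}, q_i = a_i*q_{i-1} + q_{i-2} with p_{-2}=0, p_{-1}=1, q_{-2}=1, q_{-1}=0:
  i=0: a_0=4, p_0 = 4*1 + 0 = 4, q_0 = 4*0 + 1 = 1.
  i=1: a_1=4, p_1 = 4*4 + 1 = 17, q_1 = 4*1 + 0 = 4.
  i=2: a_2=6, p_2 = 6*17 + 4 = 106, q_2 = 6*4 + 1 = 25.
  i=3: a_3=7, p_3 = 7*106 + 17 = 759, q_3 = 7*25 + 4 = 179.

4/1, 17/4, 106/25, 759/179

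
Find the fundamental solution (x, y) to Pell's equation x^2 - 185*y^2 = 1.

(x, y) = (9249, 680)

First expand sqrt(185) as a continued fraction. With x_i = (sqrt(185) + m_i)/d_i and (m_0, d_0) = (0, 1): a_0 = floor(sqrt(185)) = 13, since 13^2 = 169 <= 185 < 196 = 14^2.
Iterate m_{i+1} = d_i*a_i - m_i, d_{i+1} = (185 - m_{i+1}^2)/d_i, a_{i+1} = floor((a_0 + m_{i+1})/d_{i+1}):
  m_1 = 1*13 - 0 = 13, d_1 = (185 - 13^2)/1 = 16/1 = 16, a_1 = floor((13 + 13)/16) = 1.
  m_2 = 16*1 - 13 = 3, d_2 = (185 - 3^2)/16 = 176/16 = 11, a_2 = floor((13 + 3)/11) = 1.
  m_3 = 11*1 - 3 = 8, d_3 = (185 - 8^2)/11 = 121/11 = 11, a_3 = floor((13 + 8)/11) = 1.
  m_4 = 11*1 - 8 = 3, d_4 = (185 - 3^2)/11 = 176/11 = 16, a_4 = floor((13 + 3)/16) = 1.
  m_5 = 16*1 - 3 = 13, d_5 = (185 - 13^2)/16 = 16/16 = 1, a_5 = floor((13 + 13)/1) = 26.
  m_6 = 1*26 - 13 = 13, d_6 = (185 - 13^2)/1 = 16/1 = 16: (m_6, d_6) = (m_1, d_1) = (13, 16), so from here the quotients repeat a_1, ..., a_5; the period length is 5.
So sqrt(185) = [13; (1, 1, 1, 1, 26)] with period length k = 5.
k is odd, so (p_{k-1}, q_{k-1}) only solves x^2 - 185y^2 = -1 and the fundamental solution of x^2 - 185y^2 = 1 is (p_{2k-1}, q_{2k-1}) = (p_9, q_9); compute convergents through index 9, running through the period twice.
Convergents (p_i = a_i*p_{i-1} + p_{i-2}, q_i = a_i*q_{i-1} + q_{i-2} with p_{-2}=0, p_{-1}=1, q_{-2}=1, q_{-1}=0):
  i=0: a_0=13, p_0 = 13*1 + 0 = 13, q_0 = 13*0 + 1 = 1.
  i=1: a_1=1, p_1 = 1*13 + 1 = 14, q_1 = 1*1 + 0 = 1.
  i=2: a_2=1, p_2 = 1*14 + 13 = 27, q_2 = 1*1 + 1 = 2.
  i=3: a_3=1, p_3 = 1*27 + 14 = 41, q_3 = 1*2 + 1 = 3.
  i=4: a_4=1, p_4 = 1*41 + 27 = 68, q_4 = 1*3 + 2 = 5.
  i=5: a_5=26, p_5 = 26*68 + 41 = 1809, q_5 = 26*5 + 3 = 133.
  i=6: a_6=1, p_6 = 1*1809 + 68 = 1877, q_6 = 1*133 + 5 = 138.
  i=7: a_7=1, p_7 = 1*1877 + 1809 = 3686, q_7 = 1*138 + 133 = 271.
  i=8: a_8=1, p_8 = 1*3686 + 1877 = 5563, q_8 = 1*271 + 138 = 409.
  i=9: a_9=1, p_9 = 1*5563 + 3686 = 9249, q_9 = 1*409 + 271 = 680.
Indeed p_4^2 - 185*q_4^2 = 4624 - 4625 = -1, not +1.
Check: 9249^2 - 185*680^2 = 85544001 - 85544000 = 1, so (x, y) = (9249, 680) solves the equation, and by the theorem it is the least positive solution.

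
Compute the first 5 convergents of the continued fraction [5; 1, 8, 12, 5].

Using the convergent recurrence p_i = a_i*p_{i-1} + p_{i-2}, q_i = a_i*q_{i-1} + q_{i-2} with p_{-2}=0, p_{-1}=1, q_{-2}=1, q_{-1}=0:
  i=0: a_0=5, p_0 = 5*1 + 0 = 5, q_0 = 5*0 + 1 = 1.
  i=1: a_1=1, p_1 = 1*5 + 1 = 6, q_1 = 1*1 + 0 = 1.
  i=2: a_2=8, p_2 = 8*6 + 5 = 53, q_2 = 8*1 + 1 = 9.
  i=3: a_3=12, p_3 = 12*53 + 6 = 642, q_3 = 12*9 + 1 = 109.
  i=4: a_4=5, p_4 = 5*642 + 53 = 3263, q_4 = 5*109 + 9 = 554.

5/1, 6/1, 53/9, 642/109, 3263/554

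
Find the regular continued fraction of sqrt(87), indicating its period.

[9; (3, 18)]

Write x_i = (sqrt(87) + m_i)/d_i with (m_0, d_0) = (0, 1). a_0 = floor(sqrt(87)) = 9, since 9^2 = 81 <= 87 < 100 = 10^2.
Iterate m_{i+1} = d_i*a_i - m_i, d_{i+1} = (87 - m_{i+1}^2)/d_i, a_{i+1} = floor((a_0 + m_{i+1})/d_{i+1}):
  m_1 = 1*9 - 0 = 9, d_1 = (87 - 9^2)/1 = 6/1 = 6, a_1 = floor((9 + 9)/6) = 3.
  m_2 = 6*3 - 9 = 9, d_2 = (87 - 9^2)/6 = 6/6 = 1, a_2 = floor((9 + 9)/1) = 18.
  m_3 = 1*18 - 9 = 9, d_3 = (87 - 9^2)/1 = 6/1 = 6: (m_3, d_3) = (m_1, d_1) = (9, 6), so from here the quotients repeat a_1, a_2; the period length is 2.
Hence the expansion of sqrt(87) is a_0 = 9 followed by the repeating block 3, 18 (period 2).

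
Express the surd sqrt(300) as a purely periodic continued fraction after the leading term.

Write x_i = (sqrt(300) + m_i)/d_i with (m_0, d_0) = (0, 1). a_0 = floor(sqrt(300)) = 17, since 17^2 = 289 <= 300 < 324 = 18^2.
Iterate m_{i+1} = d_i*a_i - m_i, d_{i+1} = (300 - m_{i+1}^2)/d_i, a_{i+1} = floor((a_0 + m_{i+1})/d_{i+1}):
  m_1 = 1*17 - 0 = 17, d_1 = (300 - 17^2)/1 = 11/1 = 11, a_1 = floor((17 + 17)/11) = 3.
  m_2 = 11*3 - 17 = 16, d_2 = (300 - 16^2)/11 = 44/11 = 4, a_2 = floor((17 + 16)/4) = 8.
  m_3 = 4*8 - 16 = 16, d_3 = (300 - 16^2)/4 = 44/4 = 11, a_3 = floor((17 + 16)/11) = 3.
  m_4 = 11*3 - 16 = 17, d_4 = (300 - 17^2)/11 = 11/11 = 1, a_4 = floor((17 + 17)/1) = 34.
  m_5 = 1*34 - 17 = 17, d_5 = (300 - 17^2)/1 = 11/1 = 11: (m_5, d_5) = (m_1, d_1) = (17, 11), so from here the quotients repeat a_1, ..., a_4; the period length is 4.
Hence the expansion of sqrt(300) is a_0 = 17 followed by the repeating block 3, 8, 3, 34 (period 4).

[17; (3, 8, 3, 34)]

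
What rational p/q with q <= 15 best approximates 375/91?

Expand x = 375/91 as a continued fraction with the Euclidean algorithm:
  375 = 4*91 + 11, so a_0 = 4.
  91 = 8*11 + 3, so a_1 = 8.
  11 = 3*3 + 2, so a_2 = 3.
  3 = 1*2 + 1, so a_3 = 1.
  2 = 2*1 + 0, so a_4 = 2.
so x = [4; 8, 3, 1, 2].
Convergents (p_i = a_i*p_{i-1} + p_{i-2}, q_i = a_i*q_{i-1} + q_{i-2} with p_{-2}=0, p_{-1}=1, q_{-2}=1, q_{-1}=0), until the denominator exceeds 15:
  i=0: a_0=4, p_0 = 4*1 + 0 = 4, q_0 = 4*0 + 1 = 1.
  i=1: a_1=8, p_1 = 8*4 + 1 = 33, q_1 = 8*1 + 0 = 8.
  i=2: a_2=3, p_2 = 3*33 + 4 = 103, q_2 = 3*8 + 1 = 25.
q_2 = 25 > 15, so the last convergent with denominator <= 15 is p_1/q_1 = 33/8.
The closest fraction with denominator <= 15 is either p_1/q_1 or the intermediate fraction (k*p_1 + p_0)/(k*q_1 + q_0) with the largest k >= 1 whose denominator stays <= 15; these approach x as k grows, and every other convergent or intermediate fraction in range is farther away.
Largest k: floor((15 - q_0)/q_1) = floor((15 - 1)/8) = 1.
That gives (1*33 + 4)/(1*8 + 1) = 37/9.
Compare the errors: |x - 33/8| = |375*8 - 33*91|/(91*8) = 3/728, and |x - 37/9| = |375*9 - 37*91|/(91*9) = 8/819.
Cross-multiplying, 3*819 = 2457 < 5824 = 8*728, so 3/728 is smaller: the convergent 33/8 is closer to x than 37/9.

33/8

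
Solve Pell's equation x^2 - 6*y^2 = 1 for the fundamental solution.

(x, y) = (5, 2)

First expand sqrt(6) as a continued fraction. With x_i = (sqrt(6) + m_i)/d_i and (m_0, d_0) = (0, 1): a_0 = floor(sqrt(6)) = 2, since 2^2 = 4 <= 6 < 9 = 3^2.
Iterate m_{i+1} = d_i*a_i - m_i, d_{i+1} = (6 - m_{i+1}^2)/d_i, a_{i+1} = floor((a_0 + m_{i+1})/d_{i+1}):
  m_1 = 1*2 - 0 = 2, d_1 = (6 - 2^2)/1 = 2/1 = 2, a_1 = floor((2 + 2)/2) = 2.
  m_2 = 2*2 - 2 = 2, d_2 = (6 - 2^2)/2 = 2/2 = 1, a_2 = floor((2 + 2)/1) = 4.
  m_3 = 1*4 - 2 = 2, d_3 = (6 - 2^2)/1 = 2/1 = 2: (m_3, d_3) = (m_1, d_1) = (2, 2), so from here the quotients repeat a_1, a_2; the period length is 2.
So sqrt(6) = [2; (2, 4)] with period length k = 2.
k is even, so the fundamental solution of x^2 - 6y^2 = 1 is (p_{k-1}, q_{k-1}) = (p_1, q_1); compute convergents through index 1.
Convergents (p_i = a_i*p_{i-1} + p_{i-2}, q_i = a_i*q_{i-1} + q_{i-2} with p_{-2}=0, p_{-1}=1, q_{-2}=1, q_{-1}=0):
  i=0: a_0=2, p_0 = 2*1 + 0 = 2, q_0 = 2*0 + 1 = 1.
  i=1: a_1=2, p_1 = 2*2 + 1 = 5, q_1 = 2*1 + 0 = 2.
Check: 5^2 - 6*2^2 = 25 - 24 = 1, so (x, y) = (5, 2) solves the equation, and by the theorem it is the least positive solution.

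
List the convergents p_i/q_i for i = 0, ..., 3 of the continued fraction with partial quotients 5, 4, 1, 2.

Using the convergent recurrence p_i = a_i*p_{i-1} + p_{i-2}, q_i = a_i*q_{i-1} + q_{i-2} with p_{-2}=0, p_{-1}=1, q_{-2}=1, q_{-1}=0:
  i=0: a_0=5, p_0 = 5*1 + 0 = 5, q_0 = 5*0 + 1 = 1.
  i=1: a_1=4, p_1 = 4*5 + 1 = 21, q_1 = 4*1 + 0 = 4.
  i=2: a_2=1, p_2 = 1*21 + 5 = 26, q_2 = 1*4 + 1 = 5.
  i=3: a_3=2, p_3 = 2*26 + 21 = 73, q_3 = 2*5 + 4 = 14.

5/1, 21/4, 26/5, 73/14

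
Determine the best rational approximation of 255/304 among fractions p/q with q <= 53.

Expand x = 255/304 as a continued fraction with the Euclidean algorithm:
  255 = 0*304 + 255, so a_0 = 0.
  304 = 1*255 + 49, so a_1 = 1.
  255 = 5*49 + 10, so a_2 = 5.
  49 = 4*10 + 9, so a_3 = 4.
  10 = 1*9 + 1, so a_4 = 1.
  9 = 9*1 + 0, so a_5 = 9.
so x = [0; 1, 5, 4, 1, 9].
Convergents (p_i = a_i*p_{i-1} + p_{i-2}, q_i = a_i*q_{i-1} + q_{i-2} with p_{-2}=0, p_{-1}=1, q_{-2}=1, q_{-1}=0), until the denominator exceeds 53:
  i=0: a_0=0, p_0 = 0*1 + 0 = 0, q_0 = 0*0 + 1 = 1.
  i=1: a_1=1, p_1 = 1*0 + 1 = 1, q_1 = 1*1 + 0 = 1.
  i=2: a_2=5, p_2 = 5*1 + 0 = 5, q_2 = 5*1 + 1 = 6.
  i=3: a_3=4, p_3 = 4*5 + 1 = 21, q_3 = 4*6 + 1 = 25.
  i=4: a_4=1, p_4 = 1*21 + 5 = 26, q_4 = 1*25 + 6 = 31.
  i=5: a_5=9, p_5 = 9*26 + 21 = 255, q_5 = 9*31 + 25 = 304.
q_5 = 304 > 53, so the last convergent with denominator <= 53 is p_4/q_4 = 26/31.
The closest fraction with denominator <= 53 is either p_4/q_4 or the intermediate fraction (k*p_4 + p_3)/(k*q_4 + q_3) with the largest k >= 1 whose denominator stays <= 53; these approach x as k grows, and every other convergent or intermediate fraction in range is farther away.
Largest k: floor((53 - q_3)/q_4) = floor((53 - 25)/31) = 0.
Since k = 0, no intermediate fraction beyond p_4/q_4 has denominator <= 53, so the convergent 26/31 is the closest (its error is |255*31 - 26*304|/(304*31) = 1/9424).

26/31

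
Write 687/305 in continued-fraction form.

[2; 3, 1, 24, 1, 2]

Run the Euclidean algorithm on 687 and 305; the successive quotients are the partial quotients a_0, a_1, ... (each step inverts the fractional part left over by the previous one):
  687 = 2*305 + 77, so a_0 = 2.
  305 = 3*77 + 74, so a_1 = 3.
  77 = 1*74 + 3, so a_2 = 1.
  74 = 24*3 + 2, so a_3 = 24.
  3 = 1*2 + 1, so a_4 = 1.
  2 = 2*1 + 0, so a_5 = 2.
The remainder reaches 0 after 6 divisions, so the expansion has 6 partial quotients, read off in order.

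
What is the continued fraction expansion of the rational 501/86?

Run the Euclidean algorithm on 501 and 86; the successive quotients are the partial quotients a_0, a_1, ... (each step inverts the fractional part left over by the previous one):
  501 = 5*86 + 71, so a_0 = 5.
  86 = 1*71 + 15, so a_1 = 1.
  71 = 4*15 + 11, so a_2 = 4.
  15 = 1*11 + 4, so a_3 = 1.
  11 = 2*4 + 3, so a_4 = 2.
  4 = 1*3 + 1, so a_5 = 1.
  3 = 3*1 + 0, so a_6 = 3.
The remainder reaches 0 after 7 divisions, so the expansion has 7 partial quotients, read off in order.

[5; 1, 4, 1, 2, 1, 3]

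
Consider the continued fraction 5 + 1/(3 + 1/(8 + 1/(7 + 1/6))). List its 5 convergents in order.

5/1, 16/3, 133/25, 947/178, 5815/1093

Using the convergent recurrence p_i = a_i*p_{i-1} + p_{i-2}, q_i = a_i*q_{i-1} + q_{i-2} with p_{-2}=0, p_{-1}=1, q_{-2}=1, q_{-1}=0:
  i=0: a_0=5, p_0 = 5*1 + 0 = 5, q_0 = 5*0 + 1 = 1.
  i=1: a_1=3, p_1 = 3*5 + 1 = 16, q_1 = 3*1 + 0 = 3.
  i=2: a_2=8, p_2 = 8*16 + 5 = 133, q_2 = 8*3 + 1 = 25.
  i=3: a_3=7, p_3 = 7*133 + 16 = 947, q_3 = 7*25 + 3 = 178.
  i=4: a_4=6, p_4 = 6*947 + 133 = 5815, q_4 = 6*178 + 25 = 1093.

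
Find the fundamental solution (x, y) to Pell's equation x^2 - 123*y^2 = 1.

(x, y) = (122, 11)

First expand sqrt(123) as a continued fraction. With x_i = (sqrt(123) + m_i)/d_i and (m_0, d_0) = (0, 1): a_0 = floor(sqrt(123)) = 11, since 11^2 = 121 <= 123 < 144 = 12^2.
Iterate m_{i+1} = d_i*a_i - m_i, d_{i+1} = (123 - m_{i+1}^2)/d_i, a_{i+1} = floor((a_0 + m_{i+1})/d_{i+1}):
  m_1 = 1*11 - 0 = 11, d_1 = (123 - 11^2)/1 = 2/1 = 2, a_1 = floor((11 + 11)/2) = 11.
  m_2 = 2*11 - 11 = 11, d_2 = (123 - 11^2)/2 = 2/2 = 1, a_2 = floor((11 + 11)/1) = 22.
  m_3 = 1*22 - 11 = 11, d_3 = (123 - 11^2)/1 = 2/1 = 2: (m_3, d_3) = (m_1, d_1) = (11, 2), so from here the quotients repeat a_1, a_2; the period length is 2.
So sqrt(123) = [11; (11, 22)] with period length k = 2.
k is even, so the fundamental solution of x^2 - 123y^2 = 1 is (p_{k-1}, q_{k-1}) = (p_1, q_1); compute convergents through index 1.
Convergents (p_i = a_i*p_{i-1} + p_{i-2}, q_i = a_i*q_{i-1} + q_{i-2} with p_{-2}=0, p_{-1}=1, q_{-2}=1, q_{-1}=0):
  i=0: a_0=11, p_0 = 11*1 + 0 = 11, q_0 = 11*0 + 1 = 1.
  i=1: a_1=11, p_1 = 11*11 + 1 = 122, q_1 = 11*1 + 0 = 11.
Check: 122^2 - 123*11^2 = 14884 - 14883 = 1, so (x, y) = (122, 11) solves the equation, and by the theorem it is the least positive solution.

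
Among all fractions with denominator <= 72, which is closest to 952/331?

187/65

Expand x = 952/331 as a continued fraction with the Euclidean algorithm:
  952 = 2*331 + 290, so a_0 = 2.
  331 = 1*290 + 41, so a_1 = 1.
  290 = 7*41 + 3, so a_2 = 7.
  41 = 13*3 + 2, so a_3 = 13.
  3 = 1*2 + 1, so a_4 = 1.
  2 = 2*1 + 0, so a_5 = 2.
so x = [2; 1, 7, 13, 1, 2].
Convergents (p_i = a_i*p_{i-1} + p_{i-2}, q_i = a_i*q_{i-1} + q_{i-2} with p_{-2}=0, p_{-1}=1, q_{-2}=1, q_{-1}=0), until the denominator exceeds 72:
  i=0: a_0=2, p_0 = 2*1 + 0 = 2, q_0 = 2*0 + 1 = 1.
  i=1: a_1=1, p_1 = 1*2 + 1 = 3, q_1 = 1*1 + 0 = 1.
  i=2: a_2=7, p_2 = 7*3 + 2 = 23, q_2 = 7*1 + 1 = 8.
  i=3: a_3=13, p_3 = 13*23 + 3 = 302, q_3 = 13*8 + 1 = 105.
q_3 = 105 > 72, so the last convergent with denominator <= 72 is p_2/q_2 = 23/8.
The closest fraction with denominator <= 72 is either p_2/q_2 or the intermediate fraction (k*p_2 + p_1)/(k*q_2 + q_1) with the largest k >= 1 whose denominator stays <= 72; these approach x as k grows, and every other convergent or intermediate fraction in range is farther away.
Largest k: floor((72 - q_1)/q_2) = floor((72 - 1)/8) = 8.
That gives (8*23 + 3)/(8*8 + 1) = 187/65.
Compare the errors: |x - 23/8| = |952*8 - 23*331|/(331*8) = 3/2648, and |x - 187/65| = |952*65 - 187*331|/(331*65) = 17/21515.
Cross-multiplying, 17*2648 = 45016 < 64545 = 3*21515, so 17/21515 is smaller: the intermediate fraction 187/65 is closer to x than 23/8.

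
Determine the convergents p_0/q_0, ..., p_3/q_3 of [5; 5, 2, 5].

5/1, 26/5, 57/11, 311/60

Using the convergent recurrence p_i = a_i*p_{i-1} + p_{i-2}, q_i = a_i*q_{i-1} + q_{i-2} with p_{-2}=0, p_{-1}=1, q_{-2}=1, q_{-1}=0:
  i=0: a_0=5, p_0 = 5*1 + 0 = 5, q_0 = 5*0 + 1 = 1.
  i=1: a_1=5, p_1 = 5*5 + 1 = 26, q_1 = 5*1 + 0 = 5.
  i=2: a_2=2, p_2 = 2*26 + 5 = 57, q_2 = 2*5 + 1 = 11.
  i=3: a_3=5, p_3 = 5*57 + 26 = 311, q_3 = 5*11 + 5 = 60.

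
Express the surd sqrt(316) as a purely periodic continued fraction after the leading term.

[17; (1, 3, 2, 8, 2, 3, 1, 34)]

Write x_i = (sqrt(316) + m_i)/d_i with (m_0, d_0) = (0, 1). a_0 = floor(sqrt(316)) = 17, since 17^2 = 289 <= 316 < 324 = 18^2.
Iterate m_{i+1} = d_i*a_i - m_i, d_{i+1} = (316 - m_{i+1}^2)/d_i, a_{i+1} = floor((a_0 + m_{i+1})/d_{i+1}):
  m_1 = 1*17 - 0 = 17, d_1 = (316 - 17^2)/1 = 27/1 = 27, a_1 = floor((17 + 17)/27) = 1.
  m_2 = 27*1 - 17 = 10, d_2 = (316 - 10^2)/27 = 216/27 = 8, a_2 = floor((17 + 10)/8) = 3.
  m_3 = 8*3 - 10 = 14, d_3 = (316 - 14^2)/8 = 120/8 = 15, a_3 = floor((17 + 14)/15) = 2.
  m_4 = 15*2 - 14 = 16, d_4 = (316 - 16^2)/15 = 60/15 = 4, a_4 = floor((17 + 16)/4) = 8.
  m_5 = 4*8 - 16 = 16, d_5 = (316 - 16^2)/4 = 60/4 = 15, a_5 = floor((17 + 16)/15) = 2.
  m_6 = 15*2 - 16 = 14, d_6 = (316 - 14^2)/15 = 120/15 = 8, a_6 = floor((17 + 14)/8) = 3.
  m_7 = 8*3 - 14 = 10, d_7 = (316 - 10^2)/8 = 216/8 = 27, a_7 = floor((17 + 10)/27) = 1.
  m_8 = 27*1 - 10 = 17, d_8 = (316 - 17^2)/27 = 27/27 = 1, a_8 = floor((17 + 17)/1) = 34.
  m_9 = 1*34 - 17 = 17, d_9 = (316 - 17^2)/1 = 27/1 = 27: (m_9, d_9) = (m_1, d_1) = (17, 27), so from here the quotients repeat a_1, ..., a_8; the period length is 8.
Hence the expansion of sqrt(316) is a_0 = 17 followed by the repeating block 1, 3, 2, 8, 2, 3, 1, 34 (period 8).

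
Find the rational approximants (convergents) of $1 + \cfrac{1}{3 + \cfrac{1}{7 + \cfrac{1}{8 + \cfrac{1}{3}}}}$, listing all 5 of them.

1/1, 4/3, 29/22, 236/179, 737/559

Using the convergent recurrence p_i = a_i*p_{i-1} + p_{i-2}, q_i = a_i*q_{i-1} + q_{i-2} with p_{-2}=0, p_{-1}=1, q_{-2}=1, q_{-1}=0:
  i=0: a_0=1, p_0 = 1*1 + 0 = 1, q_0 = 1*0 + 1 = 1.
  i=1: a_1=3, p_1 = 3*1 + 1 = 4, q_1 = 3*1 + 0 = 3.
  i=2: a_2=7, p_2 = 7*4 + 1 = 29, q_2 = 7*3 + 1 = 22.
  i=3: a_3=8, p_3 = 8*29 + 4 = 236, q_3 = 8*22 + 3 = 179.
  i=4: a_4=3, p_4 = 3*236 + 29 = 737, q_4 = 3*179 + 22 = 559.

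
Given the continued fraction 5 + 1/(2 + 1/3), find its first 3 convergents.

5/1, 11/2, 38/7

Using the convergent recurrence p_i = a_i*p_{i-1} + p_{i-2}, q_i = a_i*q_{i-1} + q_{i-2} with p_{-2}=0, p_{-1}=1, q_{-2}=1, q_{-1}=0:
  i=0: a_0=5, p_0 = 5*1 + 0 = 5, q_0 = 5*0 + 1 = 1.
  i=1: a_1=2, p_1 = 2*5 + 1 = 11, q_1 = 2*1 + 0 = 2.
  i=2: a_2=3, p_2 = 3*11 + 5 = 38, q_2 = 3*2 + 1 = 7.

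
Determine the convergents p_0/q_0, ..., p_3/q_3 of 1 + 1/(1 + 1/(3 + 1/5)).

1/1, 2/1, 7/4, 37/21

Using the convergent recurrence p_i = a_i*p_{i-1} + p_{i-2}, q_i = a_i*q_{i-1} + q_{i-2} with p_{-2}=0, p_{-1}=1, q_{-2}=1, q_{-1}=0:
  i=0: a_0=1, p_0 = 1*1 + 0 = 1, q_0 = 1*0 + 1 = 1.
  i=1: a_1=1, p_1 = 1*1 + 1 = 2, q_1 = 1*1 + 0 = 1.
  i=2: a_2=3, p_2 = 3*2 + 1 = 7, q_2 = 3*1 + 1 = 4.
  i=3: a_3=5, p_3 = 5*7 + 2 = 37, q_3 = 5*4 + 1 = 21.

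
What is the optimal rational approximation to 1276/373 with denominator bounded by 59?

65/19

Expand x = 1276/373 as a continued fraction with the Euclidean algorithm:
  1276 = 3*373 + 157, so a_0 = 3.
  373 = 2*157 + 59, so a_1 = 2.
  157 = 2*59 + 39, so a_2 = 2.
  59 = 1*39 + 20, so a_3 = 1.
  39 = 1*20 + 19, so a_4 = 1.
  20 = 1*19 + 1, so a_5 = 1.
  19 = 19*1 + 0, so a_6 = 19.
so x = [3; 2, 2, 1, 1, 1, 19].
Convergents (p_i = a_i*p_{i-1} + p_{i-2}, q_i = a_i*q_{i-1} + q_{i-2} with p_{-2}=0, p_{-1}=1, q_{-2}=1, q_{-1}=0), until the denominator exceeds 59:
  i=0: a_0=3, p_0 = 3*1 + 0 = 3, q_0 = 3*0 + 1 = 1.
  i=1: a_1=2, p_1 = 2*3 + 1 = 7, q_1 = 2*1 + 0 = 2.
  i=2: a_2=2, p_2 = 2*7 + 3 = 17, q_2 = 2*2 + 1 = 5.
  i=3: a_3=1, p_3 = 1*17 + 7 = 24, q_3 = 1*5 + 2 = 7.
  i=4: a_4=1, p_4 = 1*24 + 17 = 41, q_4 = 1*7 + 5 = 12.
  i=5: a_5=1, p_5 = 1*41 + 24 = 65, q_5 = 1*12 + 7 = 19.
  i=6: a_6=19, p_6 = 19*65 + 41 = 1276, q_6 = 19*19 + 12 = 373.
q_6 = 373 > 59, so the last convergent with denominator <= 59 is p_5/q_5 = 65/19.
The closest fraction with denominator <= 59 is either p_5/q_5 or the intermediate fraction (k*p_5 + p_4)/(k*q_5 + q_4) with the largest k >= 1 whose denominator stays <= 59; these approach x as k grows, and every other convergent or intermediate fraction in range is farther away.
Largest k: floor((59 - q_4)/q_5) = floor((59 - 12)/19) = 2.
That gives (2*65 + 41)/(2*19 + 12) = 171/50.
Compare the errors: |x - 65/19| = |1276*19 - 65*373|/(373*19) = 1/7087, and |x - 171/50| = |1276*50 - 171*373|/(373*50) = 17/18650.
Cross-multiplying, 1*18650 = 18650 < 120479 = 17*7087, so 1/7087 is smaller: the convergent 65/19 is closer to x than 171/50.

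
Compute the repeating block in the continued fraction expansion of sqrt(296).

Write x_i = (sqrt(296) + m_i)/d_i with (m_0, d_0) = (0, 1). a_0 = floor(sqrt(296)) = 17, since 17^2 = 289 <= 296 < 324 = 18^2.
Iterate m_{i+1} = d_i*a_i - m_i, d_{i+1} = (296 - m_{i+1}^2)/d_i, a_{i+1} = floor((a_0 + m_{i+1})/d_{i+1}):
  m_1 = 1*17 - 0 = 17, d_1 = (296 - 17^2)/1 = 7/1 = 7, a_1 = floor((17 + 17)/7) = 4.
  m_2 = 7*4 - 17 = 11, d_2 = (296 - 11^2)/7 = 175/7 = 25, a_2 = floor((17 + 11)/25) = 1.
  m_3 = 25*1 - 11 = 14, d_3 = (296 - 14^2)/25 = 100/25 = 4, a_3 = floor((17 + 14)/4) = 7.
  m_4 = 4*7 - 14 = 14, d_4 = (296 - 14^2)/4 = 100/4 = 25, a_4 = floor((17 + 14)/25) = 1.
  m_5 = 25*1 - 14 = 11, d_5 = (296 - 11^2)/25 = 175/25 = 7, a_5 = floor((17 + 11)/7) = 4.
  m_6 = 7*4 - 11 = 17, d_6 = (296 - 17^2)/7 = 7/7 = 1, a_6 = floor((17 + 17)/1) = 34.
  m_7 = 1*34 - 17 = 17, d_7 = (296 - 17^2)/1 = 7/1 = 7: (m_7, d_7) = (m_1, d_1) = (17, 7), so from here the quotients repeat a_1, ..., a_6; the period length is 6.
Hence the expansion of sqrt(296) is a_0 = 17 followed by the repeating block 4, 1, 7, 1, 4, 34 (period 6).

[17; (4, 1, 7, 1, 4, 34)]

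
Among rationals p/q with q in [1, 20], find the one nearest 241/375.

Expand x = 241/375 as a continued fraction with the Euclidean algorithm:
  241 = 0*375 + 241, so a_0 = 0.
  375 = 1*241 + 134, so a_1 = 1.
  241 = 1*134 + 107, so a_2 = 1.
  134 = 1*107 + 27, so a_3 = 1.
  107 = 3*27 + 26, so a_4 = 3.
  27 = 1*26 + 1, so a_5 = 1.
  26 = 26*1 + 0, so a_6 = 26.
so x = [0; 1, 1, 1, 3, 1, 26].
Convergents (p_i = a_i*p_{i-1} + p_{i-2}, q_i = a_i*q_{i-1} + q_{i-2} with p_{-2}=0, p_{-1}=1, q_{-2}=1, q_{-1}=0), until the denominator exceeds 20:
  i=0: a_0=0, p_0 = 0*1 + 0 = 0, q_0 = 0*0 + 1 = 1.
  i=1: a_1=1, p_1 = 1*0 + 1 = 1, q_1 = 1*1 + 0 = 1.
  i=2: a_2=1, p_2 = 1*1 + 0 = 1, q_2 = 1*1 + 1 = 2.
  i=3: a_3=1, p_3 = 1*1 + 1 = 2, q_3 = 1*2 + 1 = 3.
  i=4: a_4=3, p_4 = 3*2 + 1 = 7, q_4 = 3*3 + 2 = 11.
  i=5: a_5=1, p_5 = 1*7 + 2 = 9, q_5 = 1*11 + 3 = 14.
  i=6: a_6=26, p_6 = 26*9 + 7 = 241, q_6 = 26*14 + 11 = 375.
q_6 = 375 > 20, so the last convergent with denominator <= 20 is p_5/q_5 = 9/14.
The closest fraction with denominator <= 20 is either p_5/q_5 or the intermediate fraction (k*p_5 + p_4)/(k*q_5 + q_4) with the largest k >= 1 whose denominator stays <= 20; these approach x as k grows, and every other convergent or intermediate fraction in range is farther away.
Largest k: floor((20 - q_4)/q_5) = floor((20 - 11)/14) = 0.
Since k = 0, no intermediate fraction beyond p_5/q_5 has denominator <= 20, so the convergent 9/14 is the closest (its error is |241*14 - 9*375|/(375*14) = 1/5250).

9/14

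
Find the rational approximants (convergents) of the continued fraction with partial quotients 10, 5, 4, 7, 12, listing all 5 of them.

Using the convergent recurrence p_i = a_i*p_{i-1} + p_{i-2}, q_i = a_i*q_{i-1} + q_{i-2} with p_{-2}=0, p_{-1}=1, q_{-2}=1, q_{-1}=0:
  i=0: a_0=10, p_0 = 10*1 + 0 = 10, q_0 = 10*0 + 1 = 1.
  i=1: a_1=5, p_1 = 5*10 + 1 = 51, q_1 = 5*1 + 0 = 5.
  i=2: a_2=4, p_2 = 4*51 + 10 = 214, q_2 = 4*5 + 1 = 21.
  i=3: a_3=7, p_3 = 7*214 + 51 = 1549, q_3 = 7*21 + 5 = 152.
  i=4: a_4=12, p_4 = 12*1549 + 214 = 18802, q_4 = 12*152 + 21 = 1845.

10/1, 51/5, 214/21, 1549/152, 18802/1845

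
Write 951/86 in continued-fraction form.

Run the Euclidean algorithm on 951 and 86; the successive quotients are the partial quotients a_0, a_1, ... (each step inverts the fractional part left over by the previous one):
  951 = 11*86 + 5, so a_0 = 11.
  86 = 17*5 + 1, so a_1 = 17.
  5 = 5*1 + 0, so a_2 = 5.
The remainder reaches 0 after 3 divisions, so the expansion has 3 partial quotients, read off in order.

[11; 17, 5]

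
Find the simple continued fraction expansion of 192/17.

Run the Euclidean algorithm on 192 and 17; the successive quotients are the partial quotients a_0, a_1, ... (each step inverts the fractional part left over by the previous one):
  192 = 11*17 + 5, so a_0 = 11.
  17 = 3*5 + 2, so a_1 = 3.
  5 = 2*2 + 1, so a_2 = 2.
  2 = 2*1 + 0, so a_3 = 2.
The remainder reaches 0 after 4 divisions, so the expansion has 4 partial quotients, read off in order.

[11; 3, 2, 2]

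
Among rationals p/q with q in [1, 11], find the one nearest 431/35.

Expand x = 431/35 as a continued fraction with the Euclidean algorithm:
  431 = 12*35 + 11, so a_0 = 12.
  35 = 3*11 + 2, so a_1 = 3.
  11 = 5*2 + 1, so a_2 = 5.
  2 = 2*1 + 0, so a_3 = 2.
so x = [12; 3, 5, 2].
Convergents (p_i = a_i*p_{i-1} + p_{i-2}, q_i = a_i*q_{i-1} + q_{i-2} with p_{-2}=0, p_{-1}=1, q_{-2}=1, q_{-1}=0), until the denominator exceeds 11:
  i=0: a_0=12, p_0 = 12*1 + 0 = 12, q_0 = 12*0 + 1 = 1.
  i=1: a_1=3, p_1 = 3*12 + 1 = 37, q_1 = 3*1 + 0 = 3.
  i=2: a_2=5, p_2 = 5*37 + 12 = 197, q_2 = 5*3 + 1 = 16.
q_2 = 16 > 11, so the last convergent with denominator <= 11 is p_1/q_1 = 37/3.
The closest fraction with denominator <= 11 is either p_1/q_1 or the intermediate fraction (k*p_1 + p_0)/(k*q_1 + q_0) with the largest k >= 1 whose denominator stays <= 11; these approach x as k grows, and every other convergent or intermediate fraction in range is farther away.
Largest k: floor((11 - q_0)/q_1) = floor((11 - 1)/3) = 3.
That gives (3*37 + 12)/(3*3 + 1) = 123/10.
Compare the errors: |x - 37/3| = |431*3 - 37*35|/(35*3) = 2/105, and |x - 123/10| = |431*10 - 123*35|/(35*10) = 5/350.
Cross-multiplying, 5*105 = 525 < 700 = 2*350, so 5/350 is smaller: the intermediate fraction 123/10 is closer to x than 37/3.

123/10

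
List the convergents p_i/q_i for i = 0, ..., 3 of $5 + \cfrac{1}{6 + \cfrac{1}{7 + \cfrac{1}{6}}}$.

5/1, 31/6, 222/43, 1363/264

Using the convergent recurrence p_i = a_i*p_{i-1} + p_{i-2}, q_i = a_i*q_{i-1} + q_{i-2} with p_{-2}=0, p_{-1}=1, q_{-2}=1, q_{-1}=0:
  i=0: a_0=5, p_0 = 5*1 + 0 = 5, q_0 = 5*0 + 1 = 1.
  i=1: a_1=6, p_1 = 6*5 + 1 = 31, q_1 = 6*1 + 0 = 6.
  i=2: a_2=7, p_2 = 7*31 + 5 = 222, q_2 = 7*6 + 1 = 43.
  i=3: a_3=6, p_3 = 6*222 + 31 = 1363, q_3 = 6*43 + 6 = 264.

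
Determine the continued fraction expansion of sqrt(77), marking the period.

[8; (1, 3, 2, 3, 1, 16)]

Write x_i = (sqrt(77) + m_i)/d_i with (m_0, d_0) = (0, 1). a_0 = floor(sqrt(77)) = 8, since 8^2 = 64 <= 77 < 81 = 9^2.
Iterate m_{i+1} = d_i*a_i - m_i, d_{i+1} = (77 - m_{i+1}^2)/d_i, a_{i+1} = floor((a_0 + m_{i+1})/d_{i+1}):
  m_1 = 1*8 - 0 = 8, d_1 = (77 - 8^2)/1 = 13/1 = 13, a_1 = floor((8 + 8)/13) = 1.
  m_2 = 13*1 - 8 = 5, d_2 = (77 - 5^2)/13 = 52/13 = 4, a_2 = floor((8 + 5)/4) = 3.
  m_3 = 4*3 - 5 = 7, d_3 = (77 - 7^2)/4 = 28/4 = 7, a_3 = floor((8 + 7)/7) = 2.
  m_4 = 7*2 - 7 = 7, d_4 = (77 - 7^2)/7 = 28/7 = 4, a_4 = floor((8 + 7)/4) = 3.
  m_5 = 4*3 - 7 = 5, d_5 = (77 - 5^2)/4 = 52/4 = 13, a_5 = floor((8 + 5)/13) = 1.
  m_6 = 13*1 - 5 = 8, d_6 = (77 - 8^2)/13 = 13/13 = 1, a_6 = floor((8 + 8)/1) = 16.
  m_7 = 1*16 - 8 = 8, d_7 = (77 - 8^2)/1 = 13/1 = 13: (m_7, d_7) = (m_1, d_1) = (8, 13), so from here the quotients repeat a_1, ..., a_6; the period length is 6.
Hence the expansion of sqrt(77) is a_0 = 8 followed by the repeating block 1, 3, 2, 3, 1, 16 (period 6).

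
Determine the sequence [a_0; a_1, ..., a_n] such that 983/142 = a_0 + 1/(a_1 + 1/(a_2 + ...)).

Run the Euclidean algorithm on 983 and 142; the successive quotients are the partial quotients a_0, a_1, ... (each step inverts the fractional part left over by the previous one):
  983 = 6*142 + 131, so a_0 = 6.
  142 = 1*131 + 11, so a_1 = 1.
  131 = 11*11 + 10, so a_2 = 11.
  11 = 1*10 + 1, so a_3 = 1.
  10 = 10*1 + 0, so a_4 = 10.
The remainder reaches 0 after 5 divisions, so the expansion has 5 partial quotients, read off in order.

[6; 1, 11, 1, 10]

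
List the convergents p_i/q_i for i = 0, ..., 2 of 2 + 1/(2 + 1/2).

Using the convergent recurrence p_i = a_i*p_{i-1} + p_{i-2}, q_i = a_i*q_{i-1} + q_{i-2} with p_{-2}=0, p_{-1}=1, q_{-2}=1, q_{-1}=0:
  i=0: a_0=2, p_0 = 2*1 + 0 = 2, q_0 = 2*0 + 1 = 1.
  i=1: a_1=2, p_1 = 2*2 + 1 = 5, q_1 = 2*1 + 0 = 2.
  i=2: a_2=2, p_2 = 2*5 + 2 = 12, q_2 = 2*2 + 1 = 5.

2/1, 5/2, 12/5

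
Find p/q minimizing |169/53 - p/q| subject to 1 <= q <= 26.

Expand x = 169/53 as a continued fraction with the Euclidean algorithm:
  169 = 3*53 + 10, so a_0 = 3.
  53 = 5*10 + 3, so a_1 = 5.
  10 = 3*3 + 1, so a_2 = 3.
  3 = 3*1 + 0, so a_3 = 3.
so x = [3; 5, 3, 3].
Convergents (p_i = a_i*p_{i-1} + p_{i-2}, q_i = a_i*q_{i-1} + q_{i-2} with p_{-2}=0, p_{-1}=1, q_{-2}=1, q_{-1}=0), until the denominator exceeds 26:
  i=0: a_0=3, p_0 = 3*1 + 0 = 3, q_0 = 3*0 + 1 = 1.
  i=1: a_1=5, p_1 = 5*3 + 1 = 16, q_1 = 5*1 + 0 = 5.
  i=2: a_2=3, p_2 = 3*16 + 3 = 51, q_2 = 3*5 + 1 = 16.
  i=3: a_3=3, p_3 = 3*51 + 16 = 169, q_3 = 3*16 + 5 = 53.
q_3 = 53 > 26, so the last convergent with denominator <= 26 is p_2/q_2 = 51/16.
The closest fraction with denominator <= 26 is either p_2/q_2 or the intermediate fraction (k*p_2 + p_1)/(k*q_2 + q_1) with the largest k >= 1 whose denominator stays <= 26; these approach x as k grows, and every other convergent or intermediate fraction in range is farther away.
Largest k: floor((26 - q_1)/q_2) = floor((26 - 5)/16) = 1.
That gives (1*51 + 16)/(1*16 + 5) = 67/21.
Compare the errors: |x - 51/16| = |169*16 - 51*53|/(53*16) = 1/848, and |x - 67/21| = |169*21 - 67*53|/(53*21) = 2/1113.
Cross-multiplying, 1*1113 = 1113 < 1696 = 2*848, so 1/848 is smaller: the convergent 51/16 is closer to x than 67/21.

51/16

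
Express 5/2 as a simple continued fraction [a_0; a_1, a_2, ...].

Run the Euclidean algorithm on 5 and 2; the successive quotients are the partial quotients a_0, a_1, ... (each step inverts the fractional part left over by the previous one):
  5 = 2*2 + 1, so a_0 = 2.
  2 = 2*1 + 0, so a_1 = 2.
The remainder reaches 0 after 2 divisions, so the expansion has 2 partial quotients, read off in order.

[2; 2]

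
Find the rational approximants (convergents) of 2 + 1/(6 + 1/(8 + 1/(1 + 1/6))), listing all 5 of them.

2/1, 13/6, 106/49, 119/55, 820/379

Using the convergent recurrence p_i = a_i*p_{i-1} + p_{i-2}, q_i = a_i*q_{i-1} + q_{i-2} with p_{-2}=0, p_{-1}=1, q_{-2}=1, q_{-1}=0:
  i=0: a_0=2, p_0 = 2*1 + 0 = 2, q_0 = 2*0 + 1 = 1.
  i=1: a_1=6, p_1 = 6*2 + 1 = 13, q_1 = 6*1 + 0 = 6.
  i=2: a_2=8, p_2 = 8*13 + 2 = 106, q_2 = 8*6 + 1 = 49.
  i=3: a_3=1, p_3 = 1*106 + 13 = 119, q_3 = 1*49 + 6 = 55.
  i=4: a_4=6, p_4 = 6*119 + 106 = 820, q_4 = 6*55 + 49 = 379.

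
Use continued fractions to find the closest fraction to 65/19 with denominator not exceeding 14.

Expand x = 65/19 as a continued fraction with the Euclidean algorithm:
  65 = 3*19 + 8, so a_0 = 3.
  19 = 2*8 + 3, so a_1 = 2.
  8 = 2*3 + 2, so a_2 = 2.
  3 = 1*2 + 1, so a_3 = 1.
  2 = 2*1 + 0, so a_4 = 2.
so x = [3; 2, 2, 1, 2].
Convergents (p_i = a_i*p_{i-1} + p_{i-2}, q_i = a_i*q_{i-1} + q_{i-2} with p_{-2}=0, p_{-1}=1, q_{-2}=1, q_{-1}=0), until the denominator exceeds 14:
  i=0: a_0=3, p_0 = 3*1 + 0 = 3, q_0 = 3*0 + 1 = 1.
  i=1: a_1=2, p_1 = 2*3 + 1 = 7, q_1 = 2*1 + 0 = 2.
  i=2: a_2=2, p_2 = 2*7 + 3 = 17, q_2 = 2*2 + 1 = 5.
  i=3: a_3=1, p_3 = 1*17 + 7 = 24, q_3 = 1*5 + 2 = 7.
  i=4: a_4=2, p_4 = 2*24 + 17 = 65, q_4 = 2*7 + 5 = 19.
q_4 = 19 > 14, so the last convergent with denominator <= 14 is p_3/q_3 = 24/7.
The closest fraction with denominator <= 14 is either p_3/q_3 or the intermediate fraction (k*p_3 + p_2)/(k*q_3 + q_2) with the largest k >= 1 whose denominator stays <= 14; these approach x as k grows, and every other convergent or intermediate fraction in range is farther away.
Largest k: floor((14 - q_2)/q_3) = floor((14 - 5)/7) = 1.
That gives (1*24 + 17)/(1*7 + 5) = 41/12.
Compare the errors: |x - 24/7| = |65*7 - 24*19|/(19*7) = 1/133, and |x - 41/12| = |65*12 - 41*19|/(19*12) = 1/228.
Cross-multiplying, 1*133 = 133 < 228 = 1*228, so 1/228 is smaller: the intermediate fraction 41/12 is closer to x than 24/7.

41/12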